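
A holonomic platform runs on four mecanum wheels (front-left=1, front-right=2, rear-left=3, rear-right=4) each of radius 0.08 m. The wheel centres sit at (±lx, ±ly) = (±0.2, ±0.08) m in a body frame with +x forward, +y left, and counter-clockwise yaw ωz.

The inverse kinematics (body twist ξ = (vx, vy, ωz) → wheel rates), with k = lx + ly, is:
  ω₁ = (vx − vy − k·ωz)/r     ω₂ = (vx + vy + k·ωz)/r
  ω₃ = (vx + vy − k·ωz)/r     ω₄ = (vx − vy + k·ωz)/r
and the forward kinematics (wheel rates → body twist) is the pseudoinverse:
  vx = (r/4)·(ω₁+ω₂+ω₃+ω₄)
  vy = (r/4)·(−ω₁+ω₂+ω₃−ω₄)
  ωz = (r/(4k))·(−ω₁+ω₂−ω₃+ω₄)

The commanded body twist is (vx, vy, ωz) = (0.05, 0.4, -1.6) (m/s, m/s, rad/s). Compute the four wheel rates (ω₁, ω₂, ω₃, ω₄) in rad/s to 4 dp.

k = lx + ly = 0.2 + 0.08 = 0.2800;  k·ωz = 0.2800·-1.6 = -0.4480
ω₁ (FL) = (vx − vy − k·ωz)/r = 0.0980/0.08 = 1.2250
ω₂ (FR) = (vx + vy + k·ωz)/r = 0.0020/0.08 = 0.0250
ω₃ (RL) = (vx + vy − k·ωz)/r = 0.8980/0.08 = 11.2250
ω₄ (RR) = (vx − vy + k·ωz)/r = -0.7980/0.08 = -9.9750

(1.2250, 0.0250, 11.2250, -9.9750)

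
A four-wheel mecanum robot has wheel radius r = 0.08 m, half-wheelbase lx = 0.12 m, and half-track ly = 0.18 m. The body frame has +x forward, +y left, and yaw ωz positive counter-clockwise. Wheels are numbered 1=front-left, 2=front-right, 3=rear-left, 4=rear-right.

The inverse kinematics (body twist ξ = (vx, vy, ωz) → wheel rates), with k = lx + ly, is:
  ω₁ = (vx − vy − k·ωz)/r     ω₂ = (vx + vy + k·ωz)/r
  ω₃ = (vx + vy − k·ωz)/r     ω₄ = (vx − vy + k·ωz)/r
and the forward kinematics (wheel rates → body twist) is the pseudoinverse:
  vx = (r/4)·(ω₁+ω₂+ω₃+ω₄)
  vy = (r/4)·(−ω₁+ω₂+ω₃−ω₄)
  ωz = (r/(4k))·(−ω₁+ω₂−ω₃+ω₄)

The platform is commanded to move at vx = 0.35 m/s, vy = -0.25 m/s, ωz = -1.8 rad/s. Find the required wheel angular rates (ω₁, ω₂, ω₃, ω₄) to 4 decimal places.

k = lx + ly = 0.12 + 0.18 = 0.3000;  k·ωz = 0.3000·-1.8 = -0.5400
ω₁ (FL) = (vx − vy − k·ωz)/r = 1.1400/0.08 = 14.2500
ω₂ (FR) = (vx + vy + k·ωz)/r = -0.4400/0.08 = -5.5000
ω₃ (RL) = (vx + vy − k·ωz)/r = 0.6400/0.08 = 8.0000
ω₄ (RR) = (vx − vy + k·ωz)/r = 0.0600/0.08 = 0.7500

(14.2500, -5.5000, 8.0000, 0.7500)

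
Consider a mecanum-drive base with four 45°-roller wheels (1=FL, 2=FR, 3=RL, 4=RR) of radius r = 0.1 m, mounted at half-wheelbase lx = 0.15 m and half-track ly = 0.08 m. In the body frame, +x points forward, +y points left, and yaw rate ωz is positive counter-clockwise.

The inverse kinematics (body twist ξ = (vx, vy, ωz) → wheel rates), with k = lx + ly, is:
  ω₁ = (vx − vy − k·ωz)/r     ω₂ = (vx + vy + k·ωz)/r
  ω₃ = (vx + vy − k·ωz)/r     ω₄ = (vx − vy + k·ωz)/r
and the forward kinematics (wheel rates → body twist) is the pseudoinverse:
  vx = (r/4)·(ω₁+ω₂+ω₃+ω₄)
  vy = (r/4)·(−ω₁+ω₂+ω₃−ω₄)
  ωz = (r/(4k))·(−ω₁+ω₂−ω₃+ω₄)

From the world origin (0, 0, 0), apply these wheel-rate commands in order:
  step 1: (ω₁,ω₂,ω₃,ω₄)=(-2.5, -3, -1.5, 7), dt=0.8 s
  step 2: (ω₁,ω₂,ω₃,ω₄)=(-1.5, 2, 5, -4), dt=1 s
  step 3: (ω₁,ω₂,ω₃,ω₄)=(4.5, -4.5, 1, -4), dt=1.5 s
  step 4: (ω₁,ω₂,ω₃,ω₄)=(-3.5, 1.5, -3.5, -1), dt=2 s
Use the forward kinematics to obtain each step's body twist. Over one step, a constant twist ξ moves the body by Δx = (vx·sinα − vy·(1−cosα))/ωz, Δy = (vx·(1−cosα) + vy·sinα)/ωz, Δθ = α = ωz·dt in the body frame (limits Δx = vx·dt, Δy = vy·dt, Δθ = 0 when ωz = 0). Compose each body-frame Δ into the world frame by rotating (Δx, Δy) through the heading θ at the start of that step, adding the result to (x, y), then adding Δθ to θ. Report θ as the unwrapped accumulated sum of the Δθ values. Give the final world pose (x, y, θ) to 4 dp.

step 1: ξ=(vx,vy,ωz)=(0.0000, -0.2250, 0.8696), dt=0.8 → body Δ=(0.0601, -0.1658, 0.6957) → world pose (0.0601, -0.1658, 0.6957)
step 2: ξ=(vx,vy,ωz)=(0.0375, 0.3125, -0.5978), dt=1.0 → body Δ=(0.1260, 0.2833, -0.5978) → world pose (-0.0248, 0.1324, 0.0978)
step 3: ξ=(vx,vy,ωz)=(-0.0750, -0.1000, -1.5217), dt=1.5 → body Δ=(-0.1460, 0.0317, -2.2826) → world pose (-0.1731, 0.1497, -2.1848)
step 4: ξ=(vx,vy,ωz)=(-0.1625, 0.0625, 0.8152), dt=2.0 → body Δ=(-0.2802, -0.1347, 1.6304) → world pose (-0.1218, 0.4563, -0.5543)

(-0.1218, 0.4563, -0.5543)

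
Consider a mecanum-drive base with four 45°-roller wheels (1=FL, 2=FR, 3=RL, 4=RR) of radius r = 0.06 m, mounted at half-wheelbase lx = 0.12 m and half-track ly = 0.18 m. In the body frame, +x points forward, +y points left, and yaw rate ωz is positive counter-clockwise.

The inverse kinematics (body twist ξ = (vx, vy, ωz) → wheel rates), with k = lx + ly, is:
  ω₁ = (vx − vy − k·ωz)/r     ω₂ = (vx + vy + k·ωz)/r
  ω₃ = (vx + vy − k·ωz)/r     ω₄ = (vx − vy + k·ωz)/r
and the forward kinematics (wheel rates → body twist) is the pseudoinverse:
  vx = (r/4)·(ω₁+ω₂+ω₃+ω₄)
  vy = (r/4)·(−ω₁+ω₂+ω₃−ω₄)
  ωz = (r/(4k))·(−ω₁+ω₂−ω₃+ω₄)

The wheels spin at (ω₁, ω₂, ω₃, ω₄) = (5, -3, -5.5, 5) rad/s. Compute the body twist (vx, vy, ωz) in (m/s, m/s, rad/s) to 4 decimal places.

k = lx + ly = 0.12 + 0.18 = 0.3000
ω₁+ω₂+ω₃+ω₄ = 1.5000  →  vx = (0.06/4)·1.5000 = 0.0225
−ω₁+ω₂+ω₃−ω₄ = -18.5000  →  vy = (0.06/4)·-18.5000 = -0.2775
−ω₁+ω₂−ω₃+ω₄ = 2.5000  →  ωz = (0.06/1.2000)·2.5000 = 0.1250

(0.0225, -0.2775, 0.1250)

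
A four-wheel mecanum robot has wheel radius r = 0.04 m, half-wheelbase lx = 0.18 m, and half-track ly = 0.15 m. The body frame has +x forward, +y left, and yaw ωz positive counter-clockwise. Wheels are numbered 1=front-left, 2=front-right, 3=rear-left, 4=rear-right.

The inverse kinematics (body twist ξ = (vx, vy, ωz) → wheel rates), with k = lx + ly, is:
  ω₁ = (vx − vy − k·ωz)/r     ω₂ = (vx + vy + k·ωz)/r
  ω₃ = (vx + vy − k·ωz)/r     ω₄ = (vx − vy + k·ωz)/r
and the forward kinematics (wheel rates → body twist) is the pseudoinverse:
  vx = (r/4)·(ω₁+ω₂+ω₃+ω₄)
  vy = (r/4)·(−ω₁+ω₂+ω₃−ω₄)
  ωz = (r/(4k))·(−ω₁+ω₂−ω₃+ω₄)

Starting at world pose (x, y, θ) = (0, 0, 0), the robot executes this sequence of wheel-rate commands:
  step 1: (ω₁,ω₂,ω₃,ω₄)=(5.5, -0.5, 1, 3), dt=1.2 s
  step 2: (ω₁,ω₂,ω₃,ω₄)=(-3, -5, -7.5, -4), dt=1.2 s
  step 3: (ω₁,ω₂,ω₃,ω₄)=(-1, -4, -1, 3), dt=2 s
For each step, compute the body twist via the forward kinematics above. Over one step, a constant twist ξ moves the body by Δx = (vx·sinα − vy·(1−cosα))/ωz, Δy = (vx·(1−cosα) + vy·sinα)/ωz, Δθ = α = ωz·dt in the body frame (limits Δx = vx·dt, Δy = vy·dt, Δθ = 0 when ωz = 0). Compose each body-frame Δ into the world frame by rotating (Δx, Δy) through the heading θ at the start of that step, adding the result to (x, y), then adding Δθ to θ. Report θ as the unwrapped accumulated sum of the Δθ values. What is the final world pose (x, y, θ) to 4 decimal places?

(-0.2078, -0.2775, -0.0303)

step 1: ξ=(vx,vy,ωz)=(0.0900, -0.0800, -0.1212), dt=1.2 → body Δ=(0.1007, -0.1035, -0.1455) → world pose (0.1007, -0.1035, -0.1455)
step 2: ξ=(vx,vy,ωz)=(-0.1950, -0.0550, 0.0455), dt=1.2 → body Δ=(-0.2321, -0.0723, 0.0545) → world pose (-0.1395, -0.1414, -0.0909)
step 3: ξ=(vx,vy,ωz)=(-0.0300, -0.0700, 0.0303), dt=2.0 → body Δ=(-0.0557, -0.1417, 0.0606) → world pose (-0.2078, -0.2775, -0.0303)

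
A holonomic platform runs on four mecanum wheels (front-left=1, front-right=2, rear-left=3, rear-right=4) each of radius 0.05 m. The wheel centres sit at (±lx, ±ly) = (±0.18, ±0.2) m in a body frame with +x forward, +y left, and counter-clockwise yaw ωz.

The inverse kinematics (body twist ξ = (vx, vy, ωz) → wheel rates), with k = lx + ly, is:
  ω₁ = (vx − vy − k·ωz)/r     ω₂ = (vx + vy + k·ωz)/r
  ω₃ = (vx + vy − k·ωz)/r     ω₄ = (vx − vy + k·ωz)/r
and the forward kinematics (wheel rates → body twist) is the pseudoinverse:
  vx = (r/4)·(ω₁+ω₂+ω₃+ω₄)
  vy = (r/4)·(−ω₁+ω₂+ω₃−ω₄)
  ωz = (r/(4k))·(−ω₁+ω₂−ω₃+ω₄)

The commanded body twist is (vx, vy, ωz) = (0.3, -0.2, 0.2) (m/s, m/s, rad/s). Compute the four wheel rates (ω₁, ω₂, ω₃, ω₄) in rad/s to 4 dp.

(8.4800, 3.5200, 0.4800, 11.5200)

k = lx + ly = 0.18 + 0.2 = 0.3800;  k·ωz = 0.3800·0.2 = 0.0760
ω₁ (FL) = (vx − vy − k·ωz)/r = 0.4240/0.05 = 8.4800
ω₂ (FR) = (vx + vy + k·ωz)/r = 0.1760/0.05 = 3.5200
ω₃ (RL) = (vx + vy − k·ωz)/r = 0.0240/0.05 = 0.4800
ω₄ (RR) = (vx − vy + k·ωz)/r = 0.5760/0.05 = 11.5200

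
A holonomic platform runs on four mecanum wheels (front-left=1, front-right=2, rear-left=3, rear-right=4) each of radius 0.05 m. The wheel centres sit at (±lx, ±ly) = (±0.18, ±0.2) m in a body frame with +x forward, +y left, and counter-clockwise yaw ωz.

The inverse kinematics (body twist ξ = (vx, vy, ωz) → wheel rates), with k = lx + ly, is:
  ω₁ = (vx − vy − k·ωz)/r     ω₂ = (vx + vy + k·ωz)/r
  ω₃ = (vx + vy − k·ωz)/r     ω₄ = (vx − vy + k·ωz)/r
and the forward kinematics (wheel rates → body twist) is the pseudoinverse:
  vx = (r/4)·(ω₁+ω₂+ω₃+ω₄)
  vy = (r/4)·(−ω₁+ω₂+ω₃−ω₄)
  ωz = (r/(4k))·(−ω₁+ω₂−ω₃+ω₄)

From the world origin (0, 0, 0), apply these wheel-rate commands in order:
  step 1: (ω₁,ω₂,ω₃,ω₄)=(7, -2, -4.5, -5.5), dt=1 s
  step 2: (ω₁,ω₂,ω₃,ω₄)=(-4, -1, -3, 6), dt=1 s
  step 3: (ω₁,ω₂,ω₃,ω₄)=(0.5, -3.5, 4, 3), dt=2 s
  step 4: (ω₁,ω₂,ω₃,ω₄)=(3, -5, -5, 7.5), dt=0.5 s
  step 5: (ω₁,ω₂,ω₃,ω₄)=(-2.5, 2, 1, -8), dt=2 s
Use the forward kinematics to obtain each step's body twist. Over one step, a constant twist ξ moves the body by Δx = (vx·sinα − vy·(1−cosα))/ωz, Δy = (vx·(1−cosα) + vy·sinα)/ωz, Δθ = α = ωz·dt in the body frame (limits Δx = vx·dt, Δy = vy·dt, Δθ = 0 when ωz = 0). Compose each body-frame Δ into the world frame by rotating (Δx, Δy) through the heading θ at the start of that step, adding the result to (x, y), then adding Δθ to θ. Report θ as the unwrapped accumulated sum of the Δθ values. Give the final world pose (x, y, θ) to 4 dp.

step 1: ξ=(vx,vy,ωz)=(-0.0625, -0.1000, -0.3289), dt=1.0 → body Δ=(-0.0777, -0.0880, -0.3289) → world pose (-0.0777, -0.0880, -0.3289)
step 2: ξ=(vx,vy,ωz)=(-0.0250, -0.0750, 0.3947), dt=1.0 → body Δ=(-0.0097, -0.0779, 0.3947) → world pose (-0.1121, -0.1586, 0.0658)
step 3: ξ=(vx,vy,ωz)=(0.0500, -0.0375, -0.1645), dt=2.0 → body Δ=(0.0860, -0.0900, -0.3289) → world pose (-0.0204, -0.2427, -0.2632)
step 4: ξ=(vx,vy,ωz)=(0.0063, -0.2562, 0.1480), dt=0.5 → body Δ=(0.0079, -0.1279, 0.0740) → world pose (-0.0460, -0.3683, -0.1891)
step 5: ξ=(vx,vy,ωz)=(-0.0938, 0.1688, -0.1480), dt=2.0 → body Δ=(-0.1352, 0.3601, -0.2961) → world pose (-0.1111, 0.0109, -0.4852)

(-0.1111, 0.0109, -0.4852)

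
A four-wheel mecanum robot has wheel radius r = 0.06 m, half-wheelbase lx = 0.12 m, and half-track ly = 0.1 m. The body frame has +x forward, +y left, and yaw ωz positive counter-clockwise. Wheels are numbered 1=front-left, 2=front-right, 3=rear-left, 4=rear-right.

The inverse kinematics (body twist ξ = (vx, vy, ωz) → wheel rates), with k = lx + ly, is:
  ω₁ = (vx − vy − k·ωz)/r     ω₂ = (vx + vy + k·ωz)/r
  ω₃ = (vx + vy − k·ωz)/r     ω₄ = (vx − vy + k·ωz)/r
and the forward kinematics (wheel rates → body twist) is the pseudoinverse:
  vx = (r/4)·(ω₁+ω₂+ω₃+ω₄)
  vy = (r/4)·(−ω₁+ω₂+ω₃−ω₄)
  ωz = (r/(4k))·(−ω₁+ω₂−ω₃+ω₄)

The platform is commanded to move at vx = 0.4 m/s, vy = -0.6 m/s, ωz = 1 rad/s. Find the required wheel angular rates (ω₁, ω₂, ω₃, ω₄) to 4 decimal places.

(13.0000, 0.3333, -7.0000, 20.3333)

k = lx + ly = 0.12 + 0.1 = 0.2200;  k·ωz = 0.2200·1 = 0.2200
ω₁ (FL) = (vx − vy − k·ωz)/r = 0.7800/0.06 = 13.0000
ω₂ (FR) = (vx + vy + k·ωz)/r = 0.0200/0.06 = 0.3333
ω₃ (RL) = (vx + vy − k·ωz)/r = -0.4200/0.06 = -7.0000
ω₄ (RR) = (vx − vy + k·ωz)/r = 1.2200/0.06 = 20.3333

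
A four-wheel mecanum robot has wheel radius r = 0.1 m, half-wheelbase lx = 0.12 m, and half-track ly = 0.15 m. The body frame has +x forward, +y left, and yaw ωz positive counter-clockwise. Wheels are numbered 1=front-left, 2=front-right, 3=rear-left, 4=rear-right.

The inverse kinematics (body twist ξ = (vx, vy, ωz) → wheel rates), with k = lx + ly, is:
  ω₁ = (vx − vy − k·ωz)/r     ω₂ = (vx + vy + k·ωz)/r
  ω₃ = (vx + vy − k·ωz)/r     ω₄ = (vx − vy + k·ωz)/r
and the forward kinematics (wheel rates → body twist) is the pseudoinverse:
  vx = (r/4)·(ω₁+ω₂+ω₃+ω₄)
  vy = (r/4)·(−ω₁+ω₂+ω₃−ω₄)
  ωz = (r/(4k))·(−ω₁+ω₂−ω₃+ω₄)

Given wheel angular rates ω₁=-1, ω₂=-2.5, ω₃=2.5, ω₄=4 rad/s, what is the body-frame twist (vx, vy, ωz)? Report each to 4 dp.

(0.0750, -0.0750, 0.0000)

k = lx + ly = 0.12 + 0.15 = 0.2700
ω₁+ω₂+ω₃+ω₄ = 3.0000  →  vx = (0.1/4)·3.0000 = 0.0750
−ω₁+ω₂+ω₃−ω₄ = -3.0000  →  vy = (0.1/4)·-3.0000 = -0.0750
−ω₁+ω₂−ω₃+ω₄ = 0.0000  →  ωz = (0.1/1.0800)·0.0000 = 0.0000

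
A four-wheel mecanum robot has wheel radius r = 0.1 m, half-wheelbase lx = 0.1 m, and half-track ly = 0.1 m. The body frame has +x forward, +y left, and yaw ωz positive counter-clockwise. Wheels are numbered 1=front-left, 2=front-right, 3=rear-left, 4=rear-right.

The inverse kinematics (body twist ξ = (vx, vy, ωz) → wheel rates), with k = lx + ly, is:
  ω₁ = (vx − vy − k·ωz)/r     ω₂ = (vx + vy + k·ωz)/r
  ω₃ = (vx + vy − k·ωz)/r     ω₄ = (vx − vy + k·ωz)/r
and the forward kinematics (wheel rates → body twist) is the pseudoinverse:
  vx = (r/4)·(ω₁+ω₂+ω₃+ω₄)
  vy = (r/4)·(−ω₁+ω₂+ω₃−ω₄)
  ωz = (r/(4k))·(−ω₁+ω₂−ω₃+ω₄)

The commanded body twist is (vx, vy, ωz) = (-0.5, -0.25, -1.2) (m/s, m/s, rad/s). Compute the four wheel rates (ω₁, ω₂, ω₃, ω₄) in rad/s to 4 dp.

k = lx + ly = 0.1 + 0.1 = 0.2000;  k·ωz = 0.2000·-1.2 = -0.2400
ω₁ (FL) = (vx − vy − k·ωz)/r = -0.0100/0.1 = -0.1000
ω₂ (FR) = (vx + vy + k·ωz)/r = -0.9900/0.1 = -9.9000
ω₃ (RL) = (vx + vy − k·ωz)/r = -0.5100/0.1 = -5.1000
ω₄ (RR) = (vx − vy + k·ωz)/r = -0.4900/0.1 = -4.9000

(-0.1000, -9.9000, -5.1000, -4.9000)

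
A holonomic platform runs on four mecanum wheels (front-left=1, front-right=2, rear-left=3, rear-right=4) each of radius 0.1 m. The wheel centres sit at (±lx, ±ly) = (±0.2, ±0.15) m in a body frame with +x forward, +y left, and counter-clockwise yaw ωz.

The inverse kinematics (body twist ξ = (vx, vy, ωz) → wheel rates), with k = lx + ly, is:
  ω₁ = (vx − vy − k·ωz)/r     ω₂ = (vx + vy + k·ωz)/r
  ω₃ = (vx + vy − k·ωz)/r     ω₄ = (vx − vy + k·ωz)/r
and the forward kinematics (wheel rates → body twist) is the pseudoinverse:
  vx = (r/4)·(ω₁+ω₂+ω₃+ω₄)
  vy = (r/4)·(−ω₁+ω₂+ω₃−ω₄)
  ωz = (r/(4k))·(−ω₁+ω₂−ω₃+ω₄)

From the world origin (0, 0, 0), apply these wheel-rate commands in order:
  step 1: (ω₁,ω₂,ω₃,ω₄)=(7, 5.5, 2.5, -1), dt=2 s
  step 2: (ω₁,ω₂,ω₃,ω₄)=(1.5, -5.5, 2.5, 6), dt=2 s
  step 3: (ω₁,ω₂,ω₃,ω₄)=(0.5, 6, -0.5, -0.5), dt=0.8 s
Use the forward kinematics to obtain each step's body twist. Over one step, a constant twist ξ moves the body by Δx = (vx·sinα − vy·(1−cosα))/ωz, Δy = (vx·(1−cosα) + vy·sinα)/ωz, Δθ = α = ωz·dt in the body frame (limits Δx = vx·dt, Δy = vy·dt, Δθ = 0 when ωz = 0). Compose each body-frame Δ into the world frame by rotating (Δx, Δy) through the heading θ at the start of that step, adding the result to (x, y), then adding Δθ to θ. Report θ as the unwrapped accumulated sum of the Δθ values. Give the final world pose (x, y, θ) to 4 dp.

step 1: ξ=(vx,vy,ωz)=(0.3500, 0.0500, -0.3571), dt=2.0 → body Δ=(0.6762, -0.1478, -0.7143) → world pose (0.6762, -0.1478, -0.7143)
step 2: ξ=(vx,vy,ωz)=(0.1125, -0.2625, -0.2500), dt=2.0 → body Δ=(0.0872, -0.5585, -0.5000) → world pose (0.3762, -0.6269, -1.2143)
step 3: ξ=(vx,vy,ωz)=(0.1375, 0.1375, 0.3929), dt=0.8 → body Δ=(0.0911, 0.1253, 0.3143) → world pose (0.5255, -0.6685, -0.9000)

(0.5255, -0.6685, -0.9000)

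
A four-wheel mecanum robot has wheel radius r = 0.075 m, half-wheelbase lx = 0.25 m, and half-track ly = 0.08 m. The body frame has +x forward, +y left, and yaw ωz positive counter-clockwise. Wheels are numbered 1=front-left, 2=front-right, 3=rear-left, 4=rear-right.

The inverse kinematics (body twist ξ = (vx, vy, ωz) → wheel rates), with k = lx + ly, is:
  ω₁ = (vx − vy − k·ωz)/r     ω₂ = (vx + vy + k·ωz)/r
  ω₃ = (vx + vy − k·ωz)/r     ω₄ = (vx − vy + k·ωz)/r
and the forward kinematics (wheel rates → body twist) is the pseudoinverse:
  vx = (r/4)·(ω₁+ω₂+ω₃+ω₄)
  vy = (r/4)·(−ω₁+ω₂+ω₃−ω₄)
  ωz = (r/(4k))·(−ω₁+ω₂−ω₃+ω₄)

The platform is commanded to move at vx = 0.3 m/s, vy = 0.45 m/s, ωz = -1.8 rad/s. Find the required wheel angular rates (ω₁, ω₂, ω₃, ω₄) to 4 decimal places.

k = lx + ly = 0.25 + 0.08 = 0.3300;  k·ωz = 0.3300·-1.8 = -0.5940
ω₁ (FL) = (vx − vy − k·ωz)/r = 0.4440/0.075 = 5.9200
ω₂ (FR) = (vx + vy + k·ωz)/r = 0.1560/0.075 = 2.0800
ω₃ (RL) = (vx + vy − k·ωz)/r = 1.3440/0.075 = 17.9200
ω₄ (RR) = (vx − vy + k·ωz)/r = -0.7440/0.075 = -9.9200

(5.9200, 2.0800, 17.9200, -9.9200)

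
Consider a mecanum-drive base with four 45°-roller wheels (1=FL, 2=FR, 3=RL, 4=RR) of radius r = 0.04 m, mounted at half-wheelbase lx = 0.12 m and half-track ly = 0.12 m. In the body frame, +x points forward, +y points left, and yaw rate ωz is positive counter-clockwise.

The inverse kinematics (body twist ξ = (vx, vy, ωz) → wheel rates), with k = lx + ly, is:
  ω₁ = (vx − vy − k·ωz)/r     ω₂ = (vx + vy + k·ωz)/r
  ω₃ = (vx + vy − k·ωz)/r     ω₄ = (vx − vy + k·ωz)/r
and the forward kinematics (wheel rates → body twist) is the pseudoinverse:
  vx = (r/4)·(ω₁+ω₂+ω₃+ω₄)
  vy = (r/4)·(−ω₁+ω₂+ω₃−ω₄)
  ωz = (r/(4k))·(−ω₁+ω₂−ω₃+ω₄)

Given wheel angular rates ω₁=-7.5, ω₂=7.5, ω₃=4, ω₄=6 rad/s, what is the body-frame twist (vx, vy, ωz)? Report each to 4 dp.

k = lx + ly = 0.12 + 0.12 = 0.2400
ω₁+ω₂+ω₃+ω₄ = 10.0000  →  vx = (0.04/4)·10.0000 = 0.1000
−ω₁+ω₂+ω₃−ω₄ = 13.0000  →  vy = (0.04/4)·13.0000 = 0.1300
−ω₁+ω₂−ω₃+ω₄ = 17.0000  →  ωz = (0.04/0.9600)·17.0000 = 0.7083

(0.1000, 0.1300, 0.7083)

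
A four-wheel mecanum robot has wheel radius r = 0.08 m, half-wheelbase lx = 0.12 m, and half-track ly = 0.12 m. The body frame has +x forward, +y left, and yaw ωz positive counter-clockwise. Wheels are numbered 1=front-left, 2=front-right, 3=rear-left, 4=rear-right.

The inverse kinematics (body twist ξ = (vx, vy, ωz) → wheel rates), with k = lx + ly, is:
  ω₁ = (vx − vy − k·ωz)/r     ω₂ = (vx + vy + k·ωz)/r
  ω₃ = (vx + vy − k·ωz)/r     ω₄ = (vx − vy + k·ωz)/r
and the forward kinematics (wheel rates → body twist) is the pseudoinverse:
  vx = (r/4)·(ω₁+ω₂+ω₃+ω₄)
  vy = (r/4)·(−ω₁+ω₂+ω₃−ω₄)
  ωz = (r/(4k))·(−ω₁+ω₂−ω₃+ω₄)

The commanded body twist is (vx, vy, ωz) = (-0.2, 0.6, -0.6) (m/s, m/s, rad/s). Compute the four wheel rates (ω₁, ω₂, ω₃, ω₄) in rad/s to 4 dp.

k = lx + ly = 0.12 + 0.12 = 0.2400;  k·ωz = 0.2400·-0.6 = -0.1440
ω₁ (FL) = (vx − vy − k·ωz)/r = -0.6560/0.08 = -8.2000
ω₂ (FR) = (vx + vy + k·ωz)/r = 0.2560/0.08 = 3.2000
ω₃ (RL) = (vx + vy − k·ωz)/r = 0.5440/0.08 = 6.8000
ω₄ (RR) = (vx − vy + k·ωz)/r = -0.9440/0.08 = -11.8000

(-8.2000, 3.2000, 6.8000, -11.8000)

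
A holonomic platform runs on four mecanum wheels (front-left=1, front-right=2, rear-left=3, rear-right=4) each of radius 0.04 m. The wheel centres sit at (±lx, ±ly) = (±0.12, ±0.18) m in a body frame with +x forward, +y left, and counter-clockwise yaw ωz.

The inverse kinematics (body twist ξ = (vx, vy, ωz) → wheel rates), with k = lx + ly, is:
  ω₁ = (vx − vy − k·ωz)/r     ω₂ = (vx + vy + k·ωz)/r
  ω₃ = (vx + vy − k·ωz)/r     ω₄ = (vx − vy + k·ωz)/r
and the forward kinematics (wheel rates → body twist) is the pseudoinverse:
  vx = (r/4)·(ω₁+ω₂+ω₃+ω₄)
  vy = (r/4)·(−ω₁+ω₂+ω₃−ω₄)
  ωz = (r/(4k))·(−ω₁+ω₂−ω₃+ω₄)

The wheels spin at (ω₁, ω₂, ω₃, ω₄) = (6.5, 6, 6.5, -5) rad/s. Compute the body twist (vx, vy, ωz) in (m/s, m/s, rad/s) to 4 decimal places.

(0.1400, 0.1100, -0.4000)

k = lx + ly = 0.12 + 0.18 = 0.3000
ω₁+ω₂+ω₃+ω₄ = 14.0000  →  vx = (0.04/4)·14.0000 = 0.1400
−ω₁+ω₂+ω₃−ω₄ = 11.0000  →  vy = (0.04/4)·11.0000 = 0.1100
−ω₁+ω₂−ω₃+ω₄ = -12.0000  →  ωz = (0.04/1.2000)·-12.0000 = -0.4000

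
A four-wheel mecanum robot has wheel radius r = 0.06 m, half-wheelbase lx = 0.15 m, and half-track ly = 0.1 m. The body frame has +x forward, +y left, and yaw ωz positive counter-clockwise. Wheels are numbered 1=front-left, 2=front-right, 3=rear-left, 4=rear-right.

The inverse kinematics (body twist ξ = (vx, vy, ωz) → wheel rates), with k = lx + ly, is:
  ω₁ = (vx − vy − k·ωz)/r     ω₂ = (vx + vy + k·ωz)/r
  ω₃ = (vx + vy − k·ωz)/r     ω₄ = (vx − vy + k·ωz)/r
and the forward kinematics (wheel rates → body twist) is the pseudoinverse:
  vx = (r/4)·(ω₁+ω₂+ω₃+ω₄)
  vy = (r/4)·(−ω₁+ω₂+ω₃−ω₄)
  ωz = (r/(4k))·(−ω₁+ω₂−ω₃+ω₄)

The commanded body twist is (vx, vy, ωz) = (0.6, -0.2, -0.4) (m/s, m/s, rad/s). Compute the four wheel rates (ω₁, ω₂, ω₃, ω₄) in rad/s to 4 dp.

(15.0000, 5.0000, 8.3333, 11.6667)

k = lx + ly = 0.15 + 0.1 = 0.2500;  k·ωz = 0.2500·-0.4 = -0.1000
ω₁ (FL) = (vx − vy − k·ωz)/r = 0.9000/0.06 = 15.0000
ω₂ (FR) = (vx + vy + k·ωz)/r = 0.3000/0.06 = 5.0000
ω₃ (RL) = (vx + vy − k·ωz)/r = 0.5000/0.06 = 8.3333
ω₄ (RR) = (vx − vy + k·ωz)/r = 0.7000/0.06 = 11.6667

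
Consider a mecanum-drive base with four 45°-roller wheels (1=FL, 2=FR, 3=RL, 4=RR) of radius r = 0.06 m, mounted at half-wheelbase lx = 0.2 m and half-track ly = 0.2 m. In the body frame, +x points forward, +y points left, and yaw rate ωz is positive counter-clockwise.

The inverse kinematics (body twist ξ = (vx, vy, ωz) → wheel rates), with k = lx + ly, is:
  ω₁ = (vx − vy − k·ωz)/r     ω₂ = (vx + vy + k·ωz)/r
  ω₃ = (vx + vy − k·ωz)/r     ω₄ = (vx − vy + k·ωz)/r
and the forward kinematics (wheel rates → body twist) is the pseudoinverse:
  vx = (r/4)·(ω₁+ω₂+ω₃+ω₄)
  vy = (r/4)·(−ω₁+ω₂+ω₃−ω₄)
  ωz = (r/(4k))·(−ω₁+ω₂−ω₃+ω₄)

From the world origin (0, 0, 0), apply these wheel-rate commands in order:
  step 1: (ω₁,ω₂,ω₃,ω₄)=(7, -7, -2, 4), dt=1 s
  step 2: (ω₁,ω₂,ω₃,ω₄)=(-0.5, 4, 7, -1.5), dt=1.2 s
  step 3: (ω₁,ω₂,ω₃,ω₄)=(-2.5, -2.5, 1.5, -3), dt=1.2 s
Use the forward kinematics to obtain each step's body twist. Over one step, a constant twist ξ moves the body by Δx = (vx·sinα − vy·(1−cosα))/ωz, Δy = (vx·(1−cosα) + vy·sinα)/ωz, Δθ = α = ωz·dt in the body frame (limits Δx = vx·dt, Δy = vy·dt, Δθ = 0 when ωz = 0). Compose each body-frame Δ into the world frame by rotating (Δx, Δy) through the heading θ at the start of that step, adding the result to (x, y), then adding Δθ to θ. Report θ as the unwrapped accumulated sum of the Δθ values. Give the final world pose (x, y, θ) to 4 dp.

step 1: ξ=(vx,vy,ωz)=(0.0300, -0.3000, -0.3000), dt=1.0 → body Δ=(-0.0151, -0.3000, -0.3000) → world pose (-0.0151, -0.3000, -0.3000)
step 2: ξ=(vx,vy,ωz)=(0.1350, 0.1950, -0.1500), dt=1.2 → body Δ=(0.1821, 0.2182, -0.1800) → world pose (0.2234, -0.1454, -0.4800)
step 3: ξ=(vx,vy,ωz)=(-0.0975, 0.0675, -0.1687), dt=1.2 → body Δ=(-0.1080, 0.0923, -0.2025) → world pose (0.1701, -0.0136, -0.6825)

(0.1701, -0.0136, -0.6825)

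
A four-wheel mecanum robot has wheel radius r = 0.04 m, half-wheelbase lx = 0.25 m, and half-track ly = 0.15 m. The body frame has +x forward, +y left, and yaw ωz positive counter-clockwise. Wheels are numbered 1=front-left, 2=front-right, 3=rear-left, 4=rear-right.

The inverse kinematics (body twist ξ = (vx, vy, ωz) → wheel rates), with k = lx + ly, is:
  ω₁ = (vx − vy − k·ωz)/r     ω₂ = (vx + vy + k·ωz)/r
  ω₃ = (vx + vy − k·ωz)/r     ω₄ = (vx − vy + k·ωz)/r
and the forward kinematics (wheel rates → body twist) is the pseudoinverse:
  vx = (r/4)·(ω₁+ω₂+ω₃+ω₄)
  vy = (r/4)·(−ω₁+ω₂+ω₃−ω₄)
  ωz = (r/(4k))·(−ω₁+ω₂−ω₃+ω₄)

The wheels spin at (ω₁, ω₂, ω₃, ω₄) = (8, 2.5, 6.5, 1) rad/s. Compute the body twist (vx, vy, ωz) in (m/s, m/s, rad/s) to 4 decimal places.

(0.1800, 0.0000, -0.2750)

k = lx + ly = 0.25 + 0.15 = 0.4000
ω₁+ω₂+ω₃+ω₄ = 18.0000  →  vx = (0.04/4)·18.0000 = 0.1800
−ω₁+ω₂+ω₃−ω₄ = 0.0000  →  vy = (0.04/4)·0.0000 = 0.0000
−ω₁+ω₂−ω₃+ω₄ = -11.0000  →  ωz = (0.04/1.6000)·-11.0000 = -0.2750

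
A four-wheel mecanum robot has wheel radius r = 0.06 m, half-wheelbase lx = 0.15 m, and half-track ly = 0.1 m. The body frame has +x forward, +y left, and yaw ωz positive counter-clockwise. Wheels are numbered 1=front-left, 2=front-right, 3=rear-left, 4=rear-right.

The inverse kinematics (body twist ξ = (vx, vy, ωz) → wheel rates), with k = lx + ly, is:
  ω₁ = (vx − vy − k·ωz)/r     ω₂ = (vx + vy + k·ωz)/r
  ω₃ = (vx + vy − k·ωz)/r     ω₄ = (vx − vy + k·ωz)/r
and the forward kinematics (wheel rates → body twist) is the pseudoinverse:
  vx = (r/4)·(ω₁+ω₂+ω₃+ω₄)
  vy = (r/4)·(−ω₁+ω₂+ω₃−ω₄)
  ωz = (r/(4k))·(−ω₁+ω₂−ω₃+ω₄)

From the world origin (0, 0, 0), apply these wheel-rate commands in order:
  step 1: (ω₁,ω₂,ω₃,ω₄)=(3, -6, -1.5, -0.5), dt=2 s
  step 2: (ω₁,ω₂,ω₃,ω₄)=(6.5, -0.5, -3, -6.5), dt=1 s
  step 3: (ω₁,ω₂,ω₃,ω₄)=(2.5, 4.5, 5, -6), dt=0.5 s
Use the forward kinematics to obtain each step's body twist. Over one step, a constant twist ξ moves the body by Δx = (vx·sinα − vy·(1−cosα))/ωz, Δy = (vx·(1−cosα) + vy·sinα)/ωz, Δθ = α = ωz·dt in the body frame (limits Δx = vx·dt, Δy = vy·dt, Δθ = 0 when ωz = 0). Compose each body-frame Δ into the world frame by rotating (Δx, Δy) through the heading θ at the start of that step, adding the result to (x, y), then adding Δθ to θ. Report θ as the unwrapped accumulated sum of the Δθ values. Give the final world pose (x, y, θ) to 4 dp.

step 1: ξ=(vx,vy,ωz)=(-0.0750, -0.1500, -0.4800), dt=2.0 → body Δ=(-0.2613, -0.1894, -0.9600) → world pose (-0.2613, -0.1894, -0.9600)
step 2: ξ=(vx,vy,ωz)=(-0.0525, -0.0525, -0.6300), dt=1.0 → body Δ=(-0.0651, -0.0331, -0.6300) → world pose (-0.3257, -0.1550, -1.5900)
step 3: ξ=(vx,vy,ωz)=(0.0900, 0.1950, -0.5400), dt=0.5 → body Δ=(0.0575, 0.0903, -0.2700) → world pose (-0.2366, -0.2143, -1.8600)

(-0.2366, -0.2143, -1.8600)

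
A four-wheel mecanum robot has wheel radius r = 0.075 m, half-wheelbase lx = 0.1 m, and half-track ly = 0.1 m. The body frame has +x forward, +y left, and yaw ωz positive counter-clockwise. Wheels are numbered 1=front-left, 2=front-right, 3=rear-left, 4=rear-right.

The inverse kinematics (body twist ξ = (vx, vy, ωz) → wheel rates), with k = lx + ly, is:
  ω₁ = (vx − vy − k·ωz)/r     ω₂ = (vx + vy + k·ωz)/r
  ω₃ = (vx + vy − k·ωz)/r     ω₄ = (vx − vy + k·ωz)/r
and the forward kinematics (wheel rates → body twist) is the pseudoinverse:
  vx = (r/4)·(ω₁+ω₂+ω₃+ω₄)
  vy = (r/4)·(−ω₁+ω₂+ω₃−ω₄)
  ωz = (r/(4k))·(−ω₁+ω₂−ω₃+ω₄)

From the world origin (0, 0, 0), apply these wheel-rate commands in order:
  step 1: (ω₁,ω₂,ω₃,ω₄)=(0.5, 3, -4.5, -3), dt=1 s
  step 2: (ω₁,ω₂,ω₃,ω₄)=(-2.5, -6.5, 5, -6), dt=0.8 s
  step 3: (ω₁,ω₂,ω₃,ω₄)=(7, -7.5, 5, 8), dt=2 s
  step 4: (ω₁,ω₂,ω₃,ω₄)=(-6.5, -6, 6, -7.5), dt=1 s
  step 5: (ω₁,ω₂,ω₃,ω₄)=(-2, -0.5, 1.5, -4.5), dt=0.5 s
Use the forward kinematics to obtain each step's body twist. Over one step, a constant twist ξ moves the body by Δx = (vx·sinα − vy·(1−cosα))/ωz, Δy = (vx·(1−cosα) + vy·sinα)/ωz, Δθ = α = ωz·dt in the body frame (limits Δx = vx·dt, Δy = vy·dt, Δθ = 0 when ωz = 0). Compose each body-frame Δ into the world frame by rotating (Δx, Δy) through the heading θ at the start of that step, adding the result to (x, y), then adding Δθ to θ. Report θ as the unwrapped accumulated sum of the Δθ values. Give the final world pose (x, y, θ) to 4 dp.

step 1: ξ=(vx,vy,ωz)=(-0.0750, 0.0187, 0.3750), dt=1.0 → body Δ=(-0.0767, 0.0044, 0.3750) → world pose (-0.0767, 0.0044, 0.3750)
step 2: ξ=(vx,vy,ωz)=(-0.1875, 0.1312, -1.4062), dt=0.8 → body Δ=(-0.0672, 0.1601, -1.1250) → world pose (-0.1979, 0.1287, -0.7500)
step 3: ξ=(vx,vy,ωz)=(0.2344, -0.3281, -1.0781), dt=2.0 → body Δ=(-0.2913, -0.5912, -2.1562) → world pose (-0.8140, -0.1052, -2.9062)
step 4: ξ=(vx,vy,ωz)=(-0.2625, 0.2625, -1.2187), dt=1.0 → body Δ=(-0.0611, 0.3433, -1.2187) → world pose (-0.6746, -0.4248, -4.1250)
step 5: ξ=(vx,vy,ωz)=(-0.1031, 0.1406, -0.4219), dt=0.5 → body Δ=(-0.0438, 0.0752, -0.2109) → world pose (-0.7129, -0.5030, -4.3359)

(-0.7129, -0.5030, -4.3359)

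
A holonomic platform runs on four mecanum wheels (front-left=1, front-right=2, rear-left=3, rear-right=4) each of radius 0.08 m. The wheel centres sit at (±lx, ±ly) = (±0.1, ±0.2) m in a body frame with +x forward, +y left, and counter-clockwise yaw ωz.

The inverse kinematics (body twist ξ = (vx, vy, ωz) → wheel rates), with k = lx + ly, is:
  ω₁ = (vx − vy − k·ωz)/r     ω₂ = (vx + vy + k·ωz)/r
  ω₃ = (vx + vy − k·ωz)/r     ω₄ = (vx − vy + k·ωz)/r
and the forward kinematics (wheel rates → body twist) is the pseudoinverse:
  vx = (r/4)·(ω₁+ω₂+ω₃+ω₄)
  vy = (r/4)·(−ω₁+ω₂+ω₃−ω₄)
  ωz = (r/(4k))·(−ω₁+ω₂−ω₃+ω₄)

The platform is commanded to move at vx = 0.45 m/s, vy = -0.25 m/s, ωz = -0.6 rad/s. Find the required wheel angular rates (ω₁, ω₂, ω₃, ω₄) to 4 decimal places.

(11.0000, 0.2500, 4.7500, 6.5000)

k = lx + ly = 0.1 + 0.2 = 0.3000;  k·ωz = 0.3000·-0.6 = -0.1800
ω₁ (FL) = (vx − vy − k·ωz)/r = 0.8800/0.08 = 11.0000
ω₂ (FR) = (vx + vy + k·ωz)/r = 0.0200/0.08 = 0.2500
ω₃ (RL) = (vx + vy − k·ωz)/r = 0.3800/0.08 = 4.7500
ω₄ (RR) = (vx − vy + k·ωz)/r = 0.5200/0.08 = 6.5000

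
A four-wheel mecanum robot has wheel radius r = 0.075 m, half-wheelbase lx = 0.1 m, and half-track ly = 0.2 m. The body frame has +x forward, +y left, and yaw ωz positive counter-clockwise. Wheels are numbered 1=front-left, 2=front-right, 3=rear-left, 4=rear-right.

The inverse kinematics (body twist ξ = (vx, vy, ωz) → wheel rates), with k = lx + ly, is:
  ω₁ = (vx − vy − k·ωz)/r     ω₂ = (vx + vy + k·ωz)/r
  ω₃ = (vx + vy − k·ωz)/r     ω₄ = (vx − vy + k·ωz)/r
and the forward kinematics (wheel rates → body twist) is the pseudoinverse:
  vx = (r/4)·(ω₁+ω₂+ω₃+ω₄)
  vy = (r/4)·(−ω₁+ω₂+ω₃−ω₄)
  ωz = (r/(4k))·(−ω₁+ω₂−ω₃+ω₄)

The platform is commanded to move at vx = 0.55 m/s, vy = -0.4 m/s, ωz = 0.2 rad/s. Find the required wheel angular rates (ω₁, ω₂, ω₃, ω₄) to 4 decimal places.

k = lx + ly = 0.1 + 0.2 = 0.3000;  k·ωz = 0.3000·0.2 = 0.0600
ω₁ (FL) = (vx − vy − k·ωz)/r = 0.8900/0.075 = 11.8667
ω₂ (FR) = (vx + vy + k·ωz)/r = 0.2100/0.075 = 2.8000
ω₃ (RL) = (vx + vy − k·ωz)/r = 0.0900/0.075 = 1.2000
ω₄ (RR) = (vx − vy + k·ωz)/r = 1.0100/0.075 = 13.4667

(11.8667, 2.8000, 1.2000, 13.4667)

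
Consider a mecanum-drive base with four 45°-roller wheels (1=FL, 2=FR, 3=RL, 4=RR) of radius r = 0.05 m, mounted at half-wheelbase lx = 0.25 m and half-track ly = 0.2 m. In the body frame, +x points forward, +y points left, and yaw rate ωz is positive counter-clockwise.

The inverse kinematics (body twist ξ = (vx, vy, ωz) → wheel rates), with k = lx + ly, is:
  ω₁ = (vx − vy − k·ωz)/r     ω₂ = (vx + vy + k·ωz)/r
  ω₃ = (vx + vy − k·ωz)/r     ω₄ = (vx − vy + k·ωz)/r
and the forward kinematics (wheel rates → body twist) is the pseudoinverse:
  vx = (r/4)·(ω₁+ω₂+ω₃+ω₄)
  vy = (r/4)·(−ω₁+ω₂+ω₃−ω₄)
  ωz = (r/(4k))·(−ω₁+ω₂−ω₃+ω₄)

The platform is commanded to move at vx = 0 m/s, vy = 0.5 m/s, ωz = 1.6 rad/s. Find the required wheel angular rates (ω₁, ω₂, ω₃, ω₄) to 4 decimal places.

k = lx + ly = 0.25 + 0.2 = 0.4500;  k·ωz = 0.4500·1.6 = 0.7200
ω₁ (FL) = (vx − vy − k·ωz)/r = -1.2200/0.05 = -24.4000
ω₂ (FR) = (vx + vy + k·ωz)/r = 1.2200/0.05 = 24.4000
ω₃ (RL) = (vx + vy − k·ωz)/r = -0.2200/0.05 = -4.4000
ω₄ (RR) = (vx − vy + k·ωz)/r = 0.2200/0.05 = 4.4000

(-24.4000, 24.4000, -4.4000, 4.4000)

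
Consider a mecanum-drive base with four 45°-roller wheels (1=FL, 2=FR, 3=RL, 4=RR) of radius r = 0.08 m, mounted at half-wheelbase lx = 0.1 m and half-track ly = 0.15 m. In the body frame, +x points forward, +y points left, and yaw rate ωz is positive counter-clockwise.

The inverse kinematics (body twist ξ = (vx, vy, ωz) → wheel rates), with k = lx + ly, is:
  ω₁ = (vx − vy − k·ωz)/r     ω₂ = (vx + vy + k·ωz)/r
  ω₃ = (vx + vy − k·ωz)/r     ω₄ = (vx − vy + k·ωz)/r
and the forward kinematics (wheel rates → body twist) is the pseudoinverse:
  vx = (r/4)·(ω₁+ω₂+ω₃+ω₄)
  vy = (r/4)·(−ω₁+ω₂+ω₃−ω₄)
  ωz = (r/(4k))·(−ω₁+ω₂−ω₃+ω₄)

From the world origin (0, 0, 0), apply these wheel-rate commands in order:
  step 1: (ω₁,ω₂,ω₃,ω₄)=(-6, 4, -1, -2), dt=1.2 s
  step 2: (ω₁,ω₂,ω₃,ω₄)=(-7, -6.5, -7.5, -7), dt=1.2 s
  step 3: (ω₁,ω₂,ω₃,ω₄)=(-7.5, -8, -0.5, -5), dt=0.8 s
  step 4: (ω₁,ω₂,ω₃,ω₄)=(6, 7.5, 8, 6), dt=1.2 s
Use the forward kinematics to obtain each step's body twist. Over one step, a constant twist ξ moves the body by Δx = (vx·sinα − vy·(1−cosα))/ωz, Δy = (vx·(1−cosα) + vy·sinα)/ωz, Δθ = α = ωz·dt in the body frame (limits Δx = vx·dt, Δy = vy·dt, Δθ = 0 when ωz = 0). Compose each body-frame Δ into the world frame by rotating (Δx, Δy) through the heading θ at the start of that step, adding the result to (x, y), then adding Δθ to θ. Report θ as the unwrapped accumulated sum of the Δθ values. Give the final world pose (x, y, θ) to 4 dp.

(-0.4127, -0.0933, 0.5920)

step 1: ξ=(vx,vy,ωz)=(-0.1000, 0.2200, 0.7200), dt=1.2 → body Δ=(-0.2127, 0.1837, 0.8640) → world pose (-0.2127, 0.1837, 0.8640)
step 2: ξ=(vx,vy,ωz)=(-0.5600, 0.0000, 0.0800), dt=1.2 → body Δ=(-0.6710, -0.0322, 0.0960) → world pose (-0.6240, -0.3475, 0.9600)
step 3: ξ=(vx,vy,ωz)=(-0.4200, 0.0800, -0.4000), dt=0.8 → body Δ=(-0.3201, 0.1162, -0.3200) → world pose (-0.9028, -0.5431, 0.6400)
step 4: ξ=(vx,vy,ωz)=(0.5500, 0.0700, -0.0400), dt=1.2 → body Δ=(0.6618, 0.0681, -0.0480) → world pose (-0.4127, -0.0933, 0.5920)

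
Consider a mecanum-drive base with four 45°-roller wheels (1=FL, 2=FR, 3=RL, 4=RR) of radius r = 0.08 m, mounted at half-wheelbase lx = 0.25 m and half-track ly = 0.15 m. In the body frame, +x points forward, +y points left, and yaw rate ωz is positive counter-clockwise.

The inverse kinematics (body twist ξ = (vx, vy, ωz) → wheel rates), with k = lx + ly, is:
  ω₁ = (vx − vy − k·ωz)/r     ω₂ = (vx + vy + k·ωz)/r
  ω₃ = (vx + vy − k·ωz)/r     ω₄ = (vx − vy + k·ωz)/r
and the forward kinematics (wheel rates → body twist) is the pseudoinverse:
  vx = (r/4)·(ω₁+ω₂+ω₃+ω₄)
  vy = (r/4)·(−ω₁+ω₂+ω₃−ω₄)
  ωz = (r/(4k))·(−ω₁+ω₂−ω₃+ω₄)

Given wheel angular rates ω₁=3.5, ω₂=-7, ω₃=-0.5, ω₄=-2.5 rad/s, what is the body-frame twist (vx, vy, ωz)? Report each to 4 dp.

(-0.1300, -0.1700, -0.6250)

k = lx + ly = 0.25 + 0.15 = 0.4000
ω₁+ω₂+ω₃+ω₄ = -6.5000  →  vx = (0.08/4)·-6.5000 = -0.1300
−ω₁+ω₂+ω₃−ω₄ = -8.5000  →  vy = (0.08/4)·-8.5000 = -0.1700
−ω₁+ω₂−ω₃+ω₄ = -12.5000  →  ωz = (0.08/1.6000)·-12.5000 = -0.6250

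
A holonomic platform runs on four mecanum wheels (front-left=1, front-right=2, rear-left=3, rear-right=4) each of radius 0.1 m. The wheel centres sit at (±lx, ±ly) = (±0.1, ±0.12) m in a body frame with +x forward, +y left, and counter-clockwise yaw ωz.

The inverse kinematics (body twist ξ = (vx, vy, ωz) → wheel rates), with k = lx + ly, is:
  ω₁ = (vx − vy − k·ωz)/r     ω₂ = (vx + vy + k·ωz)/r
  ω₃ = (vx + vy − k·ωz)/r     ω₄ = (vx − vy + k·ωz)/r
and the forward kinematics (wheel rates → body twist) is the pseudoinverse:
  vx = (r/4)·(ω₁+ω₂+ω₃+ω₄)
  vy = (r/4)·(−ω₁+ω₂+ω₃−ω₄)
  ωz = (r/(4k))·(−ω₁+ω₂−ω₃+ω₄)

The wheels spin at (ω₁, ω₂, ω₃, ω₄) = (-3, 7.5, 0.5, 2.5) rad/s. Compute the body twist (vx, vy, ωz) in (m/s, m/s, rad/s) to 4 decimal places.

k = lx + ly = 0.1 + 0.12 = 0.2200
ω₁+ω₂+ω₃+ω₄ = 7.5000  →  vx = (0.1/4)·7.5000 = 0.1875
−ω₁+ω₂+ω₃−ω₄ = 8.5000  →  vy = (0.1/4)·8.5000 = 0.2125
−ω₁+ω₂−ω₃+ω₄ = 12.5000  →  ωz = (0.1/0.8800)·12.5000 = 1.4205

(0.1875, 0.2125, 1.4205)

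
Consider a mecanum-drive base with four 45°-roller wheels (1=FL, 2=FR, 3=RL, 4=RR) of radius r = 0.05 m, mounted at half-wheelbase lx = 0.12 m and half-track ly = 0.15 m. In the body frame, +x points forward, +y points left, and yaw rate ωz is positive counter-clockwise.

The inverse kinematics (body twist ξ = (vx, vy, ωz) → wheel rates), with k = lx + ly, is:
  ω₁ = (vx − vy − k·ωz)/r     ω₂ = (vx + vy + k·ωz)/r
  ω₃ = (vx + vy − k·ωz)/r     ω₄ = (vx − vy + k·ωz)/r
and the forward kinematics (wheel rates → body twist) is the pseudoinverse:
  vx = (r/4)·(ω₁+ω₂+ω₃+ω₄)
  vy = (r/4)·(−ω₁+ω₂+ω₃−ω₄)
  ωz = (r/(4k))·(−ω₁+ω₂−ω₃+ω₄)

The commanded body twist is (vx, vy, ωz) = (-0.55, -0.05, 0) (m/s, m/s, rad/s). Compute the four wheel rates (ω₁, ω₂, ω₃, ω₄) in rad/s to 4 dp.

(-10.0000, -12.0000, -12.0000, -10.0000)

k = lx + ly = 0.12 + 0.15 = 0.2700;  k·ωz = 0.2700·0 = 0.0000
ω₁ (FL) = (vx − vy − k·ωz)/r = -0.5000/0.05 = -10.0000
ω₂ (FR) = (vx + vy + k·ωz)/r = -0.6000/0.05 = -12.0000
ω₃ (RL) = (vx + vy − k·ωz)/r = -0.6000/0.05 = -12.0000
ω₄ (RR) = (vx − vy + k·ωz)/r = -0.5000/0.05 = -10.0000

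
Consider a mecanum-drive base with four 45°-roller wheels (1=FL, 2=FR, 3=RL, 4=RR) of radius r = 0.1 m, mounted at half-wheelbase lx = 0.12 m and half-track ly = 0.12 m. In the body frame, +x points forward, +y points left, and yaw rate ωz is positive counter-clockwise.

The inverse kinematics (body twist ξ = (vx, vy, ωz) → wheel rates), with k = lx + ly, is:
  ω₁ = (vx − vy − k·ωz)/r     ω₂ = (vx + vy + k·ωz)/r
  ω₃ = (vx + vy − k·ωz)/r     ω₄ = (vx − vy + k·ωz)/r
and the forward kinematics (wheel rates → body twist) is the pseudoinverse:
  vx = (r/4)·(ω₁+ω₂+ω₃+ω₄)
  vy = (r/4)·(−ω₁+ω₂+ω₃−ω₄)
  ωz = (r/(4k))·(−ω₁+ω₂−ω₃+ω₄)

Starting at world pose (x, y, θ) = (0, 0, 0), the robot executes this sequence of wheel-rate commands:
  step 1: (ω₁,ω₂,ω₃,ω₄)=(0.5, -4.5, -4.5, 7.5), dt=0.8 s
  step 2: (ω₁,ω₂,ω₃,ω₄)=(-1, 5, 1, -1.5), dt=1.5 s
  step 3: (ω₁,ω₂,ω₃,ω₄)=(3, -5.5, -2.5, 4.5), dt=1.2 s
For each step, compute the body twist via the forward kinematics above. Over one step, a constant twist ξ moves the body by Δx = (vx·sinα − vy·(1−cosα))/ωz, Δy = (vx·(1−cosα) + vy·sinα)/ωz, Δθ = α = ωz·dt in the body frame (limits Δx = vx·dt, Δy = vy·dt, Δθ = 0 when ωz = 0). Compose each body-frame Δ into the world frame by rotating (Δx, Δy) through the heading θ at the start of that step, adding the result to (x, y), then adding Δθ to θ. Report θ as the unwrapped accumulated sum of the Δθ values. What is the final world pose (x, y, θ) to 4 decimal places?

(0.3165, -0.2720, 0.9427)

step 1: ξ=(vx,vy,ωz)=(-0.0250, -0.4250, 0.7292), dt=0.8 → body Δ=(0.0775, -0.3267, 0.5833) → world pose (0.0775, -0.3267, 0.5833)
step 2: ξ=(vx,vy,ωz)=(0.0875, 0.2125, 0.3646), dt=1.5 → body Δ=(0.0398, 0.3381, 0.5469) → world pose (-0.0755, -0.0226, 1.1302)
step 3: ξ=(vx,vy,ωz)=(-0.0125, -0.3875, -0.1563), dt=1.2 → body Δ=(-0.0584, -0.4609, -0.1875) → world pose (0.3165, -0.2720, 0.9427)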